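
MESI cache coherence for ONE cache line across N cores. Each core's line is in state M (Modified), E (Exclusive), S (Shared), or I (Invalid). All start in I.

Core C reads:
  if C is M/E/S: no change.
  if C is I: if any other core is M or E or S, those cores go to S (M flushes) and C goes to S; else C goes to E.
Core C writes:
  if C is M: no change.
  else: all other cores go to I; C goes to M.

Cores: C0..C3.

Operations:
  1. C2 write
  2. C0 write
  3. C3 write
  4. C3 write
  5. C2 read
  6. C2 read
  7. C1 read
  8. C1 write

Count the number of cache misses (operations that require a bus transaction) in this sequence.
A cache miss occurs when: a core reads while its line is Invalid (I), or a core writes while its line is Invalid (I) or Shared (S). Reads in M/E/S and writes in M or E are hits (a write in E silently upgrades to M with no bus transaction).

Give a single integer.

Answer: 6

Derivation:
Op 1: C2 write [C2 write: invalidate none -> C2=M] -> [I,I,M,I] [MISS #1: write from I]
Op 2: C0 write [C0 write: invalidate ['C2=M'] -> C0=M] -> [M,I,I,I] [MISS #2: write from I]
Op 3: C3 write [C3 write: invalidate ['C0=M'] -> C3=M] -> [I,I,I,M] [MISS #3: write from I]
Op 4: C3 write [C3 write: already M (modified), no change] -> [I,I,I,M] [hit: write from M]
Op 5: C2 read [C2 read from I: others=['C3=M'] -> C2=S, others downsized to S] -> [I,I,S,S] [MISS #4: read from I]
Op 6: C2 read [C2 read: already in S, no change] -> [I,I,S,S] [hit: read from S]
Op 7: C1 read [C1 read from I: others=['C2=S', 'C3=S'] -> C1=S, others downsized to S] -> [I,S,S,S] [MISS #5: read from I]
Op 8: C1 write [C1 write: invalidate ['C2=S', 'C3=S'] -> C1=M] -> [I,M,I,I] [MISS #6: write from S]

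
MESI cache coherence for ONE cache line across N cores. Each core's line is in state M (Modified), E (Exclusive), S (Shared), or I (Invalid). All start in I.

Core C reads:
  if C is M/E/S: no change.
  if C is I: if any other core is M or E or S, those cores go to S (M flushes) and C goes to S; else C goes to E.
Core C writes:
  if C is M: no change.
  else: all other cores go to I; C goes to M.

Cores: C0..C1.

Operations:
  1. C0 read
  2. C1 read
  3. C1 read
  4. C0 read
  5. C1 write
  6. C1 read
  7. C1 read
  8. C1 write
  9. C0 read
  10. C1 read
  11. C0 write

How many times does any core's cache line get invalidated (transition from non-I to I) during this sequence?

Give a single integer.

Op 1: C0 read [C0 read from I: no other sharers -> C0=E (exclusive)] -> [E,I] (invalidations this op: 0; running total: 0)
Op 2: C1 read [C1 read from I: others=['C0=E'] -> C1=S, others downsized to S] -> [S,S] (invalidations this op: 0; running total: 0)
Op 3: C1 read [C1 read: already in S, no change] -> [S,S] (invalidations this op: 0; running total: 0)
Op 4: C0 read [C0 read: already in S, no change] -> [S,S] (invalidations this op: 0; running total: 0)
Op 5: C1 write [C1 write: invalidate ['C0=S'] -> C1=M] -> [I,M] (invalidations this op: 1; running total: 1)
Op 6: C1 read [C1 read: already in M, no change] -> [I,M] (invalidations this op: 0; running total: 1)
Op 7: C1 read [C1 read: already in M, no change] -> [I,M] (invalidations this op: 0; running total: 1)
Op 8: C1 write [C1 write: already M (modified), no change] -> [I,M] (invalidations this op: 0; running total: 1)
Op 9: C0 read [C0 read from I: others=['C1=M'] -> C0=S, others downsized to S] -> [S,S] (invalidations this op: 0; running total: 1)
Op 10: C1 read [C1 read: already in S, no change] -> [S,S] (invalidations this op: 0; running total: 1)
Op 11: C0 write [C0 write: invalidate ['C1=S'] -> C0=M] -> [M,I] (invalidations this op: 1; running total: 2)

Answer: 2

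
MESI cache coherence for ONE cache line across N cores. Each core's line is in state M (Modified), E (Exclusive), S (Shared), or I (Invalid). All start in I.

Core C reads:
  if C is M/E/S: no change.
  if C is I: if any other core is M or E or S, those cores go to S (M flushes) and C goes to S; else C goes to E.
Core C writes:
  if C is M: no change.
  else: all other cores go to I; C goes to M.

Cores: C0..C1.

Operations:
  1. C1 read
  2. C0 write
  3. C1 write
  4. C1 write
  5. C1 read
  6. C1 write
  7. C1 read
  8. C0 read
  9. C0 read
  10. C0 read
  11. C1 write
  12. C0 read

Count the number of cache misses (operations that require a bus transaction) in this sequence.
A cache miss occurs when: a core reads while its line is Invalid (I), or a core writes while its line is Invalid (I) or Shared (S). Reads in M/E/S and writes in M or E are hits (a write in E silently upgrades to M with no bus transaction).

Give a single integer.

Op 1: C1 read [C1 read from I: no other sharers -> C1=E (exclusive)] -> [I,E] [MISS #1: read from I]
Op 2: C0 write [C0 write: invalidate ['C1=E'] -> C0=M] -> [M,I] [MISS #2: write from I]
Op 3: C1 write [C1 write: invalidate ['C0=M'] -> C1=M] -> [I,M] [MISS #3: write from I]
Op 4: C1 write [C1 write: already M (modified), no change] -> [I,M] [hit: write from M]
Op 5: C1 read [C1 read: already in M, no change] -> [I,M] [hit: read from M]
Op 6: C1 write [C1 write: already M (modified), no change] -> [I,M] [hit: write from M]
Op 7: C1 read [C1 read: already in M, no change] -> [I,M] [hit: read from M]
Op 8: C0 read [C0 read from I: others=['C1=M'] -> C0=S, others downsized to S] -> [S,S] [MISS #4: read from I]
Op 9: C0 read [C0 read: already in S, no change] -> [S,S] [hit: read from S]
Op 10: C0 read [C0 read: already in S, no change] -> [S,S] [hit: read from S]
Op 11: C1 write [C1 write: invalidate ['C0=S'] -> C1=M] -> [I,M] [MISS #5: write from S]
Op 12: C0 read [C0 read from I: others=['C1=M'] -> C0=S, others downsized to S] -> [S,S] [MISS #6: read from I]

Answer: 6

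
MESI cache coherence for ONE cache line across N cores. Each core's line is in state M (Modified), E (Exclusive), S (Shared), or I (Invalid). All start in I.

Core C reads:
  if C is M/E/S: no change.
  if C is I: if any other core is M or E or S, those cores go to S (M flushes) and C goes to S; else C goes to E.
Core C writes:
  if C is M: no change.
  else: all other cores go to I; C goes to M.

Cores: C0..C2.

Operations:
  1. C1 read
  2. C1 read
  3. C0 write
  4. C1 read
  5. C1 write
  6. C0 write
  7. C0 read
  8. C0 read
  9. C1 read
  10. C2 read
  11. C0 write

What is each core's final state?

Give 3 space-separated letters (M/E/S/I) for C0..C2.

Op 1: C1 read [C1 read from I: no other sharers -> C1=E (exclusive)] -> [I,E,I]
Op 2: C1 read [C1 read: already in E, no change] -> [I,E,I]
Op 3: C0 write [C0 write: invalidate ['C1=E'] -> C0=M] -> [M,I,I]
Op 4: C1 read [C1 read from I: others=['C0=M'] -> C1=S, others downsized to S] -> [S,S,I]
Op 5: C1 write [C1 write: invalidate ['C0=S'] -> C1=M] -> [I,M,I]
Op 6: C0 write [C0 write: invalidate ['C1=M'] -> C0=M] -> [M,I,I]
Op 7: C0 read [C0 read: already in M, no change] -> [M,I,I]
Op 8: C0 read [C0 read: already in M, no change] -> [M,I,I]
Op 9: C1 read [C1 read from I: others=['C0=M'] -> C1=S, others downsized to S] -> [S,S,I]
Op 10: C2 read [C2 read from I: others=['C0=S', 'C1=S'] -> C2=S, others downsized to S] -> [S,S,S]
Op 11: C0 write [C0 write: invalidate ['C1=S', 'C2=S'] -> C0=M] -> [M,I,I]

Answer: M I I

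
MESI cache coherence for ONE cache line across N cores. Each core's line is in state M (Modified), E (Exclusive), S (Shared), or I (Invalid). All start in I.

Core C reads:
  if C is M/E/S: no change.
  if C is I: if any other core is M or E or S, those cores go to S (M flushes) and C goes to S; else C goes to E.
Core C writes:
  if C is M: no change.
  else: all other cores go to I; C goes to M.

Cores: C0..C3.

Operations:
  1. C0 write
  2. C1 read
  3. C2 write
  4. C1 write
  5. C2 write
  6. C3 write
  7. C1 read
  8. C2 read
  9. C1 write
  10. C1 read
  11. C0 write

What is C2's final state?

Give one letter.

Answer: I

Derivation:
Op 1: C0 write [C0 write: invalidate none -> C0=M] -> [M,I,I,I]
Op 2: C1 read [C1 read from I: others=['C0=M'] -> C1=S, others downsized to S] -> [S,S,I,I]
Op 3: C2 write [C2 write: invalidate ['C0=S', 'C1=S'] -> C2=M] -> [I,I,M,I]
Op 4: C1 write [C1 write: invalidate ['C2=M'] -> C1=M] -> [I,M,I,I]
Op 5: C2 write [C2 write: invalidate ['C1=M'] -> C2=M] -> [I,I,M,I]
Op 6: C3 write [C3 write: invalidate ['C2=M'] -> C3=M] -> [I,I,I,M]
Op 7: C1 read [C1 read from I: others=['C3=M'] -> C1=S, others downsized to S] -> [I,S,I,S]
Op 8: C2 read [C2 read from I: others=['C1=S', 'C3=S'] -> C2=S, others downsized to S] -> [I,S,S,S]
Op 9: C1 write [C1 write: invalidate ['C2=S', 'C3=S'] -> C1=M] -> [I,M,I,I]
Op 10: C1 read [C1 read: already in M, no change] -> [I,M,I,I]
Op 11: C0 write [C0 write: invalidate ['C1=M'] -> C0=M] -> [M,I,I,I]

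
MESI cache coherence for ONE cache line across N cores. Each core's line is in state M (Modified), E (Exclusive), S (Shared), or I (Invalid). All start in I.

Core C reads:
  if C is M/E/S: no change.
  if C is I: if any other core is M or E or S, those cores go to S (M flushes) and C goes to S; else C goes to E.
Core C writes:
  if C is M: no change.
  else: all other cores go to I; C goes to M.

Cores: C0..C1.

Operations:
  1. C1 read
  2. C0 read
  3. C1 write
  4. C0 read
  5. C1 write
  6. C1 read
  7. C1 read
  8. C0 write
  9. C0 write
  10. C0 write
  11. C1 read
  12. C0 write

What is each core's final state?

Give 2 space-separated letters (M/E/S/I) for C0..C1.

Op 1: C1 read [C1 read from I: no other sharers -> C1=E (exclusive)] -> [I,E]
Op 2: C0 read [C0 read from I: others=['C1=E'] -> C0=S, others downsized to S] -> [S,S]
Op 3: C1 write [C1 write: invalidate ['C0=S'] -> C1=M] -> [I,M]
Op 4: C0 read [C0 read from I: others=['C1=M'] -> C0=S, others downsized to S] -> [S,S]
Op 5: C1 write [C1 write: invalidate ['C0=S'] -> C1=M] -> [I,M]
Op 6: C1 read [C1 read: already in M, no change] -> [I,M]
Op 7: C1 read [C1 read: already in M, no change] -> [I,M]
Op 8: C0 write [C0 write: invalidate ['C1=M'] -> C0=M] -> [M,I]
Op 9: C0 write [C0 write: already M (modified), no change] -> [M,I]
Op 10: C0 write [C0 write: already M (modified), no change] -> [M,I]
Op 11: C1 read [C1 read from I: others=['C0=M'] -> C1=S, others downsized to S] -> [S,S]
Op 12: C0 write [C0 write: invalidate ['C1=S'] -> C0=M] -> [M,I]

Answer: M I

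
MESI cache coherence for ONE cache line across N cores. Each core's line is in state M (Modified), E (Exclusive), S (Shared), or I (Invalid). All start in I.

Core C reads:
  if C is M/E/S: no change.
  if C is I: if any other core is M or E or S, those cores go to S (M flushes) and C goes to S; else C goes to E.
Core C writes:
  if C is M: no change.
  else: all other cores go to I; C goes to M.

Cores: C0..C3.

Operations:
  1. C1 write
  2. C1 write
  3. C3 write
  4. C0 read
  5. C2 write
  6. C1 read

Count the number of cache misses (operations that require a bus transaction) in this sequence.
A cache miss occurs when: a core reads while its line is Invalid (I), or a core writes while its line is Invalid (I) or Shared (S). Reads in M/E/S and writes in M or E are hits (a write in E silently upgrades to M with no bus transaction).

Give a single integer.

Op 1: C1 write [C1 write: invalidate none -> C1=M] -> [I,M,I,I] [MISS #1: write from I]
Op 2: C1 write [C1 write: already M (modified), no change] -> [I,M,I,I] [hit: write from M]
Op 3: C3 write [C3 write: invalidate ['C1=M'] -> C3=M] -> [I,I,I,M] [MISS #2: write from I]
Op 4: C0 read [C0 read from I: others=['C3=M'] -> C0=S, others downsized to S] -> [S,I,I,S] [MISS #3: read from I]
Op 5: C2 write [C2 write: invalidate ['C0=S', 'C3=S'] -> C2=M] -> [I,I,M,I] [MISS #4: write from I]
Op 6: C1 read [C1 read from I: others=['C2=M'] -> C1=S, others downsized to S] -> [I,S,S,I] [MISS #5: read from I]

Answer: 5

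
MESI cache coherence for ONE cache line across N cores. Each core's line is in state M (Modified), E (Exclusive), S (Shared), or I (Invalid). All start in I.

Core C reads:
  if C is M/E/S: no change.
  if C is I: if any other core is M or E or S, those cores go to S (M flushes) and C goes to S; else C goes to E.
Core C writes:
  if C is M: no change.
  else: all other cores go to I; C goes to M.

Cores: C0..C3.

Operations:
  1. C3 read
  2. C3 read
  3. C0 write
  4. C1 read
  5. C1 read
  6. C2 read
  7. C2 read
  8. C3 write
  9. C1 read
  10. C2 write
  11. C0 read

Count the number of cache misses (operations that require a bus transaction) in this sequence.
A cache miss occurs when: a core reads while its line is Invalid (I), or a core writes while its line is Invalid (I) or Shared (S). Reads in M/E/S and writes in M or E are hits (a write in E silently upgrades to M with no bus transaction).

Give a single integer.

Op 1: C3 read [C3 read from I: no other sharers -> C3=E (exclusive)] -> [I,I,I,E] [MISS #1: read from I]
Op 2: C3 read [C3 read: already in E, no change] -> [I,I,I,E] [hit: read from E]
Op 3: C0 write [C0 write: invalidate ['C3=E'] -> C0=M] -> [M,I,I,I] [MISS #2: write from I]
Op 4: C1 read [C1 read from I: others=['C0=M'] -> C1=S, others downsized to S] -> [S,S,I,I] [MISS #3: read from I]
Op 5: C1 read [C1 read: already in S, no change] -> [S,S,I,I] [hit: read from S]
Op 6: C2 read [C2 read from I: others=['C0=S', 'C1=S'] -> C2=S, others downsized to S] -> [S,S,S,I] [MISS #4: read from I]
Op 7: C2 read [C2 read: already in S, no change] -> [S,S,S,I] [hit: read from S]
Op 8: C3 write [C3 write: invalidate ['C0=S', 'C1=S', 'C2=S'] -> C3=M] -> [I,I,I,M] [MISS #5: write from I]
Op 9: C1 read [C1 read from I: others=['C3=M'] -> C1=S, others downsized to S] -> [I,S,I,S] [MISS #6: read from I]
Op 10: C2 write [C2 write: invalidate ['C1=S', 'C3=S'] -> C2=M] -> [I,I,M,I] [MISS #7: write from I]
Op 11: C0 read [C0 read from I: others=['C2=M'] -> C0=S, others downsized to S] -> [S,I,S,I] [MISS #8: read from I]

Answer: 8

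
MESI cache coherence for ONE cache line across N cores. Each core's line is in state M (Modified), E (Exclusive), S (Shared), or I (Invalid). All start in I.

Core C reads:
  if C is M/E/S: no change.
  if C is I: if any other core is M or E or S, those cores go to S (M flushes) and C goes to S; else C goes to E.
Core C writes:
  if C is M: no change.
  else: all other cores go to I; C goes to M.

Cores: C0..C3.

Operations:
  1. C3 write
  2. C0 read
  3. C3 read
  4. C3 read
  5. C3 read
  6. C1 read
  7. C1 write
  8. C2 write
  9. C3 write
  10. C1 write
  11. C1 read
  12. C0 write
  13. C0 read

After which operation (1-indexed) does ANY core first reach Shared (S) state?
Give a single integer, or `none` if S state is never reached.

Answer: 2

Derivation:
Op 1: C3 write [C3 write: invalidate none -> C3=M] -> [I,I,I,M]
Op 2: C0 read [C0 read from I: others=['C3=M'] -> C0=S, others downsized to S] -> [S,I,I,S]
  -> First S state at op 2; remaining ops need not be traced.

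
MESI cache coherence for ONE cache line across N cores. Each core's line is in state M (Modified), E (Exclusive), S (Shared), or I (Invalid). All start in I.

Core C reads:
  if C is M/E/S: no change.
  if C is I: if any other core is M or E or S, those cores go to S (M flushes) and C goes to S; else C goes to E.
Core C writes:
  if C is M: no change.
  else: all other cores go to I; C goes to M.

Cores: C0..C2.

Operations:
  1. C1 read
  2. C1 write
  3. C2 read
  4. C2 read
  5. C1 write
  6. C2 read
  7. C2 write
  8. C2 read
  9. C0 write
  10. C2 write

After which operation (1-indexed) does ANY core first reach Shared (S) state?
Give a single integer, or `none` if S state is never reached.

Answer: 3

Derivation:
Op 1: C1 read [C1 read from I: no other sharers -> C1=E (exclusive)] -> [I,E,I]
Op 2: C1 write [C1 write: invalidate none -> C1=M] -> [I,M,I]
Op 3: C2 read [C2 read from I: others=['C1=M'] -> C2=S, others downsized to S] -> [I,S,S]
  -> First S state at op 3; remaining ops need not be traced.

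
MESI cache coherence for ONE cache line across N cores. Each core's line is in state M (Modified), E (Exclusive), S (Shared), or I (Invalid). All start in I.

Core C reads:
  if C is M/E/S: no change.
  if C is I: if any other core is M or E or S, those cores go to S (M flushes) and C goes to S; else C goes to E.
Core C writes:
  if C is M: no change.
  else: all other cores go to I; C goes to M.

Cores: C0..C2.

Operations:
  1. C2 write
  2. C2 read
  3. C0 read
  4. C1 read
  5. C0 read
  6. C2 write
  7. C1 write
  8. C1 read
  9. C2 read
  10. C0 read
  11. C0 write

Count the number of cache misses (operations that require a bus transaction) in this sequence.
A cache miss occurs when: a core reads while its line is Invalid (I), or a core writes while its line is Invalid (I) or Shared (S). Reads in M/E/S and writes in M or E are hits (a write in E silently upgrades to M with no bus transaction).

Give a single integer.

Op 1: C2 write [C2 write: invalidate none -> C2=M] -> [I,I,M] [MISS #1: write from I]
Op 2: C2 read [C2 read: already in M, no change] -> [I,I,M] [hit: read from M]
Op 3: C0 read [C0 read from I: others=['C2=M'] -> C0=S, others downsized to S] -> [S,I,S] [MISS #2: read from I]
Op 4: C1 read [C1 read from I: others=['C0=S', 'C2=S'] -> C1=S, others downsized to S] -> [S,S,S] [MISS #3: read from I]
Op 5: C0 read [C0 read: already in S, no change] -> [S,S,S] [hit: read from S]
Op 6: C2 write [C2 write: invalidate ['C0=S', 'C1=S'] -> C2=M] -> [I,I,M] [MISS #4: write from S]
Op 7: C1 write [C1 write: invalidate ['C2=M'] -> C1=M] -> [I,M,I] [MISS #5: write from I]
Op 8: C1 read [C1 read: already in M, no change] -> [I,M,I] [hit: read from M]
Op 9: C2 read [C2 read from I: others=['C1=M'] -> C2=S, others downsized to S] -> [I,S,S] [MISS #6: read from I]
Op 10: C0 read [C0 read from I: others=['C1=S', 'C2=S'] -> C0=S, others downsized to S] -> [S,S,S] [MISS #7: read from I]
Op 11: C0 write [C0 write: invalidate ['C1=S', 'C2=S'] -> C0=M] -> [M,I,I] [MISS #8: write from S]

Answer: 8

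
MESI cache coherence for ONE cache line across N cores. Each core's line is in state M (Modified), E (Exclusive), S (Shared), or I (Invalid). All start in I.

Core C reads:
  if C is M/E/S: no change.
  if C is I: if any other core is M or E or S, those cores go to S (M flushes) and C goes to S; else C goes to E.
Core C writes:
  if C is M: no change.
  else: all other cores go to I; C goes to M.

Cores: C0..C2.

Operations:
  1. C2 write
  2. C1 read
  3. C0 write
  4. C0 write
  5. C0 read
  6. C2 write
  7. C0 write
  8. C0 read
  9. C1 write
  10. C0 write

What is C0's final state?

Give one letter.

Op 1: C2 write [C2 write: invalidate none -> C2=M] -> [I,I,M]
Op 2: C1 read [C1 read from I: others=['C2=M'] -> C1=S, others downsized to S] -> [I,S,S]
Op 3: C0 write [C0 write: invalidate ['C1=S', 'C2=S'] -> C0=M] -> [M,I,I]
Op 4: C0 write [C0 write: already M (modified), no change] -> [M,I,I]
Op 5: C0 read [C0 read: already in M, no change] -> [M,I,I]
Op 6: C2 write [C2 write: invalidate ['C0=M'] -> C2=M] -> [I,I,M]
Op 7: C0 write [C0 write: invalidate ['C2=M'] -> C0=M] -> [M,I,I]
Op 8: C0 read [C0 read: already in M, no change] -> [M,I,I]
Op 9: C1 write [C1 write: invalidate ['C0=M'] -> C1=M] -> [I,M,I]
Op 10: C0 write [C0 write: invalidate ['C1=M'] -> C0=M] -> [M,I,I]

Answer: M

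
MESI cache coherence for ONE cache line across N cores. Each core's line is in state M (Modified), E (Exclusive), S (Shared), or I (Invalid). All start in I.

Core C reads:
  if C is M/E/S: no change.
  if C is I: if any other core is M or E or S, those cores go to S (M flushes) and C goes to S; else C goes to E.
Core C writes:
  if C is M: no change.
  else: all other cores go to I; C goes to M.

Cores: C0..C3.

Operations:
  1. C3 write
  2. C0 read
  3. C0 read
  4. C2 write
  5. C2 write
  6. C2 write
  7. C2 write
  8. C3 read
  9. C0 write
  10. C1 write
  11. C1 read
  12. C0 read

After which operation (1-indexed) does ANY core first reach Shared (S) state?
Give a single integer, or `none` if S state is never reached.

Op 1: C3 write [C3 write: invalidate none -> C3=M] -> [I,I,I,M]
Op 2: C0 read [C0 read from I: others=['C3=M'] -> C0=S, others downsized to S] -> [S,I,I,S]
  -> First S state at op 2; remaining ops need not be traced.

Answer: 2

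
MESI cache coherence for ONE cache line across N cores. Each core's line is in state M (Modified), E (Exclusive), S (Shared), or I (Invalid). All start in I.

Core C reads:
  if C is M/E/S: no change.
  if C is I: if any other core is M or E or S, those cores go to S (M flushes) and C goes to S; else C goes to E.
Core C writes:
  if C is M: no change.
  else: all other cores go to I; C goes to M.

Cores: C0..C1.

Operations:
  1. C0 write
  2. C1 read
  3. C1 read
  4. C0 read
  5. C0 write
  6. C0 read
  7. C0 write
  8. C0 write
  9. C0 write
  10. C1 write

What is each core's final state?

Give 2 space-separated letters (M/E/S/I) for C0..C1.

Op 1: C0 write [C0 write: invalidate none -> C0=M] -> [M,I]
Op 2: C1 read [C1 read from I: others=['C0=M'] -> C1=S, others downsized to S] -> [S,S]
Op 3: C1 read [C1 read: already in S, no change] -> [S,S]
Op 4: C0 read [C0 read: already in S, no change] -> [S,S]
Op 5: C0 write [C0 write: invalidate ['C1=S'] -> C0=M] -> [M,I]
Op 6: C0 read [C0 read: already in M, no change] -> [M,I]
Op 7: C0 write [C0 write: already M (modified), no change] -> [M,I]
Op 8: C0 write [C0 write: already M (modified), no change] -> [M,I]
Op 9: C0 write [C0 write: already M (modified), no change] -> [M,I]
Op 10: C1 write [C1 write: invalidate ['C0=M'] -> C1=M] -> [I,M]

Answer: I M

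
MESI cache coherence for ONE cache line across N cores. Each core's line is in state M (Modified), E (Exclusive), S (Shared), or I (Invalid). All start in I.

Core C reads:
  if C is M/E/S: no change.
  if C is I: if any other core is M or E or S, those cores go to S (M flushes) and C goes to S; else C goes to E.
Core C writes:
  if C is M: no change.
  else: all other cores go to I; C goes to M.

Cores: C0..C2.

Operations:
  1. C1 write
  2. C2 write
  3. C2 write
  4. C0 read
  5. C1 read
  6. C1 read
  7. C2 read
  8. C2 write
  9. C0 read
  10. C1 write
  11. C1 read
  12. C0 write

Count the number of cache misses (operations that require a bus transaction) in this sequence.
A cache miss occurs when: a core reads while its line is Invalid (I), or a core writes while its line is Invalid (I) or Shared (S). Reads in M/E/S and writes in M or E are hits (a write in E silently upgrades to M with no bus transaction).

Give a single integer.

Answer: 8

Derivation:
Op 1: C1 write [C1 write: invalidate none -> C1=M] -> [I,M,I] [MISS #1: write from I]
Op 2: C2 write [C2 write: invalidate ['C1=M'] -> C2=M] -> [I,I,M] [MISS #2: write from I]
Op 3: C2 write [C2 write: already M (modified), no change] -> [I,I,M] [hit: write from M]
Op 4: C0 read [C0 read from I: others=['C2=M'] -> C0=S, others downsized to S] -> [S,I,S] [MISS #3: read from I]
Op 5: C1 read [C1 read from I: others=['C0=S', 'C2=S'] -> C1=S, others downsized to S] -> [S,S,S] [MISS #4: read from I]
Op 6: C1 read [C1 read: already in S, no change] -> [S,S,S] [hit: read from S]
Op 7: C2 read [C2 read: already in S, no change] -> [S,S,S] [hit: read from S]
Op 8: C2 write [C2 write: invalidate ['C0=S', 'C1=S'] -> C2=M] -> [I,I,M] [MISS #5: write from S]
Op 9: C0 read [C0 read from I: others=['C2=M'] -> C0=S, others downsized to S] -> [S,I,S] [MISS #6: read from I]
Op 10: C1 write [C1 write: invalidate ['C0=S', 'C2=S'] -> C1=M] -> [I,M,I] [MISS #7: write from I]
Op 11: C1 read [C1 read: already in M, no change] -> [I,M,I] [hit: read from M]
Op 12: C0 write [C0 write: invalidate ['C1=M'] -> C0=M] -> [M,I,I] [MISS #8: write from I]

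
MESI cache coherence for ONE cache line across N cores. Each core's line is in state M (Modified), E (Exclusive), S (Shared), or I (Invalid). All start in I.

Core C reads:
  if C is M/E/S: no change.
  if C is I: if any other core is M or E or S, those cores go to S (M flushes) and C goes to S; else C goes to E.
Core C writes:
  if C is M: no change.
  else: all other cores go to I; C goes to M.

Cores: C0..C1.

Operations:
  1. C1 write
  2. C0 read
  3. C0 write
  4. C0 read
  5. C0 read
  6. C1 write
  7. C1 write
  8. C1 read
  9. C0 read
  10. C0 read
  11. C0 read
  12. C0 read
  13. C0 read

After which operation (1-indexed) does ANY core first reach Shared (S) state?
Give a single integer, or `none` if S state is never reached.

Op 1: C1 write [C1 write: invalidate none -> C1=M] -> [I,M]
Op 2: C0 read [C0 read from I: others=['C1=M'] -> C0=S, others downsized to S] -> [S,S]
  -> First S state at op 2; remaining ops need not be traced.

Answer: 2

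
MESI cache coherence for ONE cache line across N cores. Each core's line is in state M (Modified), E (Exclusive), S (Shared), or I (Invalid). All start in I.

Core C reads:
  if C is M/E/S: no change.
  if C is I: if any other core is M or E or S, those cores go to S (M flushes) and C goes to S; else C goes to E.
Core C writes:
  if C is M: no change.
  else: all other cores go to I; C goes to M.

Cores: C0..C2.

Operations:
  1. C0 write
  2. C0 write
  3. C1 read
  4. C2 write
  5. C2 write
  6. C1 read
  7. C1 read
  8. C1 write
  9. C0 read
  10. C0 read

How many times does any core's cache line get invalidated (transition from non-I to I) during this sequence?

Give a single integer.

Answer: 3

Derivation:
Op 1: C0 write [C0 write: invalidate none -> C0=M] -> [M,I,I] (invalidations this op: 0; running total: 0)
Op 2: C0 write [C0 write: already M (modified), no change] -> [M,I,I] (invalidations this op: 0; running total: 0)
Op 3: C1 read [C1 read from I: others=['C0=M'] -> C1=S, others downsized to S] -> [S,S,I] (invalidations this op: 0; running total: 0)
Op 4: C2 write [C2 write: invalidate ['C0=S', 'C1=S'] -> C2=M] -> [I,I,M] (invalidations this op: 2; running total: 2)
Op 5: C2 write [C2 write: already M (modified), no change] -> [I,I,M] (invalidations this op: 0; running total: 2)
Op 6: C1 read [C1 read from I: others=['C2=M'] -> C1=S, others downsized to S] -> [I,S,S] (invalidations this op: 0; running total: 2)
Op 7: C1 read [C1 read: already in S, no change] -> [I,S,S] (invalidations this op: 0; running total: 2)
Op 8: C1 write [C1 write: invalidate ['C2=S'] -> C1=M] -> [I,M,I] (invalidations this op: 1; running total: 3)
Op 9: C0 read [C0 read from I: others=['C1=M'] -> C0=S, others downsized to S] -> [S,S,I] (invalidations this op: 0; running total: 3)
Op 10: C0 read [C0 read: already in S, no change] -> [S,S,I] (invalidations this op: 0; running total: 3)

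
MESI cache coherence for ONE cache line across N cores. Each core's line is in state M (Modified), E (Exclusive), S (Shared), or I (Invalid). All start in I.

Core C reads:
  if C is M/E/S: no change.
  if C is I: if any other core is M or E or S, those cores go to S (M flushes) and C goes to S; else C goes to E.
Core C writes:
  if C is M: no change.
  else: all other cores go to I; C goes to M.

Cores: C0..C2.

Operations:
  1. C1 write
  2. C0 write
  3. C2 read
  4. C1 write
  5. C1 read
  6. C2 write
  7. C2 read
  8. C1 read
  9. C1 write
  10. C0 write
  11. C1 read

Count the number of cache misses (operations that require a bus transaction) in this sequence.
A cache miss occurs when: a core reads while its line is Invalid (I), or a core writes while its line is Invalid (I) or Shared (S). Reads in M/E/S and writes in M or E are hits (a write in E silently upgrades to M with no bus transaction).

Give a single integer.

Answer: 9

Derivation:
Op 1: C1 write [C1 write: invalidate none -> C1=M] -> [I,M,I] [MISS #1: write from I]
Op 2: C0 write [C0 write: invalidate ['C1=M'] -> C0=M] -> [M,I,I] [MISS #2: write from I]
Op 3: C2 read [C2 read from I: others=['C0=M'] -> C2=S, others downsized to S] -> [S,I,S] [MISS #3: read from I]
Op 4: C1 write [C1 write: invalidate ['C0=S', 'C2=S'] -> C1=M] -> [I,M,I] [MISS #4: write from I]
Op 5: C1 read [C1 read: already in M, no change] -> [I,M,I] [hit: read from M]
Op 6: C2 write [C2 write: invalidate ['C1=M'] -> C2=M] -> [I,I,M] [MISS #5: write from I]
Op 7: C2 read [C2 read: already in M, no change] -> [I,I,M] [hit: read from M]
Op 8: C1 read [C1 read from I: others=['C2=M'] -> C1=S, others downsized to S] -> [I,S,S] [MISS #6: read from I]
Op 9: C1 write [C1 write: invalidate ['C2=S'] -> C1=M] -> [I,M,I] [MISS #7: write from S]
Op 10: C0 write [C0 write: invalidate ['C1=M'] -> C0=M] -> [M,I,I] [MISS #8: write from I]
Op 11: C1 read [C1 read from I: others=['C0=M'] -> C1=S, others downsized to S] -> [S,S,I] [MISS #9: read from I]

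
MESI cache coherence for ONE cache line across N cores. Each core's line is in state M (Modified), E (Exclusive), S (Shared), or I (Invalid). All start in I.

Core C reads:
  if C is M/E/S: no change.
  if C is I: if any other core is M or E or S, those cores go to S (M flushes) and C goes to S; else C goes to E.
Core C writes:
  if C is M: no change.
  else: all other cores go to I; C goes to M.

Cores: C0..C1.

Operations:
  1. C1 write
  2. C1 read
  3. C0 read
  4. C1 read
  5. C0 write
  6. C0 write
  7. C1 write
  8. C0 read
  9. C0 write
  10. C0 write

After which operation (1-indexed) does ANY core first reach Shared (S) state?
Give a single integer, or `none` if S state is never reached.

Answer: 3

Derivation:
Op 1: C1 write [C1 write: invalidate none -> C1=M] -> [I,M]
Op 2: C1 read [C1 read: already in M, no change] -> [I,M]
Op 3: C0 read [C0 read from I: others=['C1=M'] -> C0=S, others downsized to S] -> [S,S]
  -> First S state at op 3; remaining ops need not be traced.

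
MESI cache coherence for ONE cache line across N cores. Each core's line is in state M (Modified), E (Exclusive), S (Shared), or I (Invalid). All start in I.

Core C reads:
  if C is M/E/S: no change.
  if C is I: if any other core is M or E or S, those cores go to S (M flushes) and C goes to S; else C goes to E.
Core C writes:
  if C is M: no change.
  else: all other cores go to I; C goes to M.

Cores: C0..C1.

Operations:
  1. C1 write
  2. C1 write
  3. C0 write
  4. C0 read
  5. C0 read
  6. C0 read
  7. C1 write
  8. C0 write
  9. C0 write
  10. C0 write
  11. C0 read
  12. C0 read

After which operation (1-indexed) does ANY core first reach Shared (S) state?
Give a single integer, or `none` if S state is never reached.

Op 1: C1 write [C1 write: invalidate none -> C1=M] -> [I,M]
Op 2: C1 write [C1 write: already M (modified), no change] -> [I,M]
Op 3: C0 write [C0 write: invalidate ['C1=M'] -> C0=M] -> [M,I]
Op 4: C0 read [C0 read: already in M, no change] -> [M,I]
Op 5: C0 read [C0 read: already in M, no change] -> [M,I]
Op 6: C0 read [C0 read: already in M, no change] -> [M,I]
Op 7: C1 write [C1 write: invalidate ['C0=M'] -> C1=M] -> [I,M]
Op 8: C0 write [C0 write: invalidate ['C1=M'] -> C0=M] -> [M,I]
Op 9: C0 write [C0 write: already M (modified), no change] -> [M,I]
Op 10: C0 write [C0 write: already M (modified), no change] -> [M,I]
Op 11: C0 read [C0 read: already in M, no change] -> [M,I]
Op 12: C0 read [C0 read: already in M, no change] -> [M,I]
S state never reached in this sequence.

Answer: none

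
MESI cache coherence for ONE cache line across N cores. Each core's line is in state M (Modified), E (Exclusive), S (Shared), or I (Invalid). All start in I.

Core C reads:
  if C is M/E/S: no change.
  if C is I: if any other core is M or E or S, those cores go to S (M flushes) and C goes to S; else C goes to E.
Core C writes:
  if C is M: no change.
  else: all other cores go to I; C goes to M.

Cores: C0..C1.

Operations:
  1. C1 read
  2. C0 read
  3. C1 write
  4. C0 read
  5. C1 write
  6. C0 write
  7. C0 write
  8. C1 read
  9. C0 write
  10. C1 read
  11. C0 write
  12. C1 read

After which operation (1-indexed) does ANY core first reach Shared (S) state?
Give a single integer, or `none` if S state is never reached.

Answer: 2

Derivation:
Op 1: C1 read [C1 read from I: no other sharers -> C1=E (exclusive)] -> [I,E]
Op 2: C0 read [C0 read from I: others=['C1=E'] -> C0=S, others downsized to S] -> [S,S]
  -> First S state at op 2; remaining ops need not be traced.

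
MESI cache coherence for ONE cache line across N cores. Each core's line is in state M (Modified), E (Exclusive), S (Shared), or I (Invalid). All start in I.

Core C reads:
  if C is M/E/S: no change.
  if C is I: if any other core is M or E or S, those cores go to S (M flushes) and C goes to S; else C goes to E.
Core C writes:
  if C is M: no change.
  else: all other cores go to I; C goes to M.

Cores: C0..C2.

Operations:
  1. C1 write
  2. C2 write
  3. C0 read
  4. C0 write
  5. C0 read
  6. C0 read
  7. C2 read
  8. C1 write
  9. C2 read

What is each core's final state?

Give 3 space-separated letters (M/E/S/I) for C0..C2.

Answer: I S S

Derivation:
Op 1: C1 write [C1 write: invalidate none -> C1=M] -> [I,M,I]
Op 2: C2 write [C2 write: invalidate ['C1=M'] -> C2=M] -> [I,I,M]
Op 3: C0 read [C0 read from I: others=['C2=M'] -> C0=S, others downsized to S] -> [S,I,S]
Op 4: C0 write [C0 write: invalidate ['C2=S'] -> C0=M] -> [M,I,I]
Op 5: C0 read [C0 read: already in M, no change] -> [M,I,I]
Op 6: C0 read [C0 read: already in M, no change] -> [M,I,I]
Op 7: C2 read [C2 read from I: others=['C0=M'] -> C2=S, others downsized to S] -> [S,I,S]
Op 8: C1 write [C1 write: invalidate ['C0=S', 'C2=S'] -> C1=M] -> [I,M,I]
Op 9: C2 read [C2 read from I: others=['C1=M'] -> C2=S, others downsized to S] -> [I,S,S]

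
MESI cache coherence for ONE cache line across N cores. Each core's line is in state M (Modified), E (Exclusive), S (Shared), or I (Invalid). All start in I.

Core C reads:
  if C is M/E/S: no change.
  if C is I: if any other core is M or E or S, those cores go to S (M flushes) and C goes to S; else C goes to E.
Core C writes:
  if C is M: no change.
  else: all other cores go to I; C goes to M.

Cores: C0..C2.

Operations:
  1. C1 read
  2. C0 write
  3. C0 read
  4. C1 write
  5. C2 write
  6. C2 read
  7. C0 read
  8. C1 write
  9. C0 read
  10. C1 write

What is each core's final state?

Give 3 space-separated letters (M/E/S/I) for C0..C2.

Answer: I M I

Derivation:
Op 1: C1 read [C1 read from I: no other sharers -> C1=E (exclusive)] -> [I,E,I]
Op 2: C0 write [C0 write: invalidate ['C1=E'] -> C0=M] -> [M,I,I]
Op 3: C0 read [C0 read: already in M, no change] -> [M,I,I]
Op 4: C1 write [C1 write: invalidate ['C0=M'] -> C1=M] -> [I,M,I]
Op 5: C2 write [C2 write: invalidate ['C1=M'] -> C2=M] -> [I,I,M]
Op 6: C2 read [C2 read: already in M, no change] -> [I,I,M]
Op 7: C0 read [C0 read from I: others=['C2=M'] -> C0=S, others downsized to S] -> [S,I,S]
Op 8: C1 write [C1 write: invalidate ['C0=S', 'C2=S'] -> C1=M] -> [I,M,I]
Op 9: C0 read [C0 read from I: others=['C1=M'] -> C0=S, others downsized to S] -> [S,S,I]
Op 10: C1 write [C1 write: invalidate ['C0=S'] -> C1=M] -> [I,M,I]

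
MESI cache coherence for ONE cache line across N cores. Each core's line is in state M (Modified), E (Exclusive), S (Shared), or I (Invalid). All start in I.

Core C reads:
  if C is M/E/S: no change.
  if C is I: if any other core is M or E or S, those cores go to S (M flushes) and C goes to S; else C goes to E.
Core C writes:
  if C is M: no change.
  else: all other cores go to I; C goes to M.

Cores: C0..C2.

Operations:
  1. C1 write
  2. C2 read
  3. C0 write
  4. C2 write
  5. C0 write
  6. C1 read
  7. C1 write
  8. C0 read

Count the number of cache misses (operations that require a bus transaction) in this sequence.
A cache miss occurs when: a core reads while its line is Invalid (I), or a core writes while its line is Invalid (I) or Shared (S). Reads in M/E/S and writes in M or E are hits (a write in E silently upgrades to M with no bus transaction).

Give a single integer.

Op 1: C1 write [C1 write: invalidate none -> C1=M] -> [I,M,I] [MISS #1: write from I]
Op 2: C2 read [C2 read from I: others=['C1=M'] -> C2=S, others downsized to S] -> [I,S,S] [MISS #2: read from I]
Op 3: C0 write [C0 write: invalidate ['C1=S', 'C2=S'] -> C0=M] -> [M,I,I] [MISS #3: write from I]
Op 4: C2 write [C2 write: invalidate ['C0=M'] -> C2=M] -> [I,I,M] [MISS #4: write from I]
Op 5: C0 write [C0 write: invalidate ['C2=M'] -> C0=M] -> [M,I,I] [MISS #5: write from I]
Op 6: C1 read [C1 read from I: others=['C0=M'] -> C1=S, others downsized to S] -> [S,S,I] [MISS #6: read from I]
Op 7: C1 write [C1 write: invalidate ['C0=S'] -> C1=M] -> [I,M,I] [MISS #7: write from S]
Op 8: C0 read [C0 read from I: others=['C1=M'] -> C0=S, others downsized to S] -> [S,S,I] [MISS #8: read from I]

Answer: 8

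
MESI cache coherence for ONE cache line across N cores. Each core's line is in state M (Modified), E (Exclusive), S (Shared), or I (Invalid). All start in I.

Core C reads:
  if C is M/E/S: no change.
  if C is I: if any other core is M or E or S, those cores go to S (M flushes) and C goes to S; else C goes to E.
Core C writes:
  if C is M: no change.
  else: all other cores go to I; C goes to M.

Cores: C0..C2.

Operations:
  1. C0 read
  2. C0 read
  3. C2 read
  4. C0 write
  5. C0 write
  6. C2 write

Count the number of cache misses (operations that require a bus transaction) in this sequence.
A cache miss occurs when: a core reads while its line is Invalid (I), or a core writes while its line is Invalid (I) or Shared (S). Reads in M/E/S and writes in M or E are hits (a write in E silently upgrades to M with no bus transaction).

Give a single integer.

Answer: 4

Derivation:
Op 1: C0 read [C0 read from I: no other sharers -> C0=E (exclusive)] -> [E,I,I] [MISS #1: read from I]
Op 2: C0 read [C0 read: already in E, no change] -> [E,I,I] [hit: read from E]
Op 3: C2 read [C2 read from I: others=['C0=E'] -> C2=S, others downsized to S] -> [S,I,S] [MISS #2: read from I]
Op 4: C0 write [C0 write: invalidate ['C2=S'] -> C0=M] -> [M,I,I] [MISS #3: write from S]
Op 5: C0 write [C0 write: already M (modified), no change] -> [M,I,I] [hit: write from M]
Op 6: C2 write [C2 write: invalidate ['C0=M'] -> C2=M] -> [I,I,M] [MISS #4: write from I]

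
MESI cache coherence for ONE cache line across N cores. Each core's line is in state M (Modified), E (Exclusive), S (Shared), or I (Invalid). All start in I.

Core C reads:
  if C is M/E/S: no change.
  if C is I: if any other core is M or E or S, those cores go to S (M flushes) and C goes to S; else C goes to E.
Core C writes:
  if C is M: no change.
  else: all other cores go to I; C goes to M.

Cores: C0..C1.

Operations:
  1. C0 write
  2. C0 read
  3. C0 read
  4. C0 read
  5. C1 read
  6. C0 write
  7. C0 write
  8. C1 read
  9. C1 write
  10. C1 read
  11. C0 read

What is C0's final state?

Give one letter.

Op 1: C0 write [C0 write: invalidate none -> C0=M] -> [M,I]
Op 2: C0 read [C0 read: already in M, no change] -> [M,I]
Op 3: C0 read [C0 read: already in M, no change] -> [M,I]
Op 4: C0 read [C0 read: already in M, no change] -> [M,I]
Op 5: C1 read [C1 read from I: others=['C0=M'] -> C1=S, others downsized to S] -> [S,S]
Op 6: C0 write [C0 write: invalidate ['C1=S'] -> C0=M] -> [M,I]
Op 7: C0 write [C0 write: already M (modified), no change] -> [M,I]
Op 8: C1 read [C1 read from I: others=['C0=M'] -> C1=S, others downsized to S] -> [S,S]
Op 9: C1 write [C1 write: invalidate ['C0=S'] -> C1=M] -> [I,M]
Op 10: C1 read [C1 read: already in M, no change] -> [I,M]
Op 11: C0 read [C0 read from I: others=['C1=M'] -> C0=S, others downsized to S] -> [S,S]

Answer: S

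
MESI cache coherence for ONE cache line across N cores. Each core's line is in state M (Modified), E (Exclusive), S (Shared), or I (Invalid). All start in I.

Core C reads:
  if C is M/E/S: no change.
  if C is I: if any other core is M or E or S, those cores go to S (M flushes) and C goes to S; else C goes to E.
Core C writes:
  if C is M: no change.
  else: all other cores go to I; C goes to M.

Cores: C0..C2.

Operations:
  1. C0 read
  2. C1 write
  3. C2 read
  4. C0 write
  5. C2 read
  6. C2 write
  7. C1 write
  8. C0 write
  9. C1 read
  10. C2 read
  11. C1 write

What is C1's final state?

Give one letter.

Op 1: C0 read [C0 read from I: no other sharers -> C0=E (exclusive)] -> [E,I,I]
Op 2: C1 write [C1 write: invalidate ['C0=E'] -> C1=M] -> [I,M,I]
Op 3: C2 read [C2 read from I: others=['C1=M'] -> C2=S, others downsized to S] -> [I,S,S]
Op 4: C0 write [C0 write: invalidate ['C1=S', 'C2=S'] -> C0=M] -> [M,I,I]
Op 5: C2 read [C2 read from I: others=['C0=M'] -> C2=S, others downsized to S] -> [S,I,S]
Op 6: C2 write [C2 write: invalidate ['C0=S'] -> C2=M] -> [I,I,M]
Op 7: C1 write [C1 write: invalidate ['C2=M'] -> C1=M] -> [I,M,I]
Op 8: C0 write [C0 write: invalidate ['C1=M'] -> C0=M] -> [M,I,I]
Op 9: C1 read [C1 read from I: others=['C0=M'] -> C1=S, others downsized to S] -> [S,S,I]
Op 10: C2 read [C2 read from I: others=['C0=S', 'C1=S'] -> C2=S, others downsized to S] -> [S,S,S]
Op 11: C1 write [C1 write: invalidate ['C0=S', 'C2=S'] -> C1=M] -> [I,M,I]

Answer: M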